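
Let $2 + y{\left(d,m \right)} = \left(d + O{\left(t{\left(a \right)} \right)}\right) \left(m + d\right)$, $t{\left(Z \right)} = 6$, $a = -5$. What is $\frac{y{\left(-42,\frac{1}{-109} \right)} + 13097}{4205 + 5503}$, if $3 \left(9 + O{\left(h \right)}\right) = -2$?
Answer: $\frac{2495905}{1587258} \approx 1.5725$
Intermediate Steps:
$O{\left(h \right)} = - \frac{29}{3}$ ($O{\left(h \right)} = -9 + \frac{1}{3} \left(-2\right) = -9 - \frac{2}{3} = - \frac{29}{3}$)
$y{\left(d,m \right)} = -2 + \left(- \frac{29}{3} + d\right) \left(d + m\right)$ ($y{\left(d,m \right)} = -2 + \left(d - \frac{29}{3}\right) \left(m + d\right) = -2 + \left(- \frac{29}{3} + d\right) \left(d + m\right)$)
$\frac{y{\left(-42,\frac{1}{-109} \right)} + 13097}{4205 + 5503} = \frac{\left(-2 + \left(-42\right)^{2} - -406 - \frac{29}{3 \left(-109\right)} - \frac{42}{-109}\right) + 13097}{4205 + 5503} = \frac{\left(-2 + 1764 + 406 - - \frac{29}{327} - - \frac{42}{109}\right) + 13097}{9708} = \left(\left(-2 + 1764 + 406 + \frac{29}{327} + \frac{42}{109}\right) + 13097\right) \frac{1}{9708} = \left(\frac{709091}{327} + 13097\right) \frac{1}{9708} = \frac{4991810}{327} \cdot \frac{1}{9708} = \frac{2495905}{1587258}$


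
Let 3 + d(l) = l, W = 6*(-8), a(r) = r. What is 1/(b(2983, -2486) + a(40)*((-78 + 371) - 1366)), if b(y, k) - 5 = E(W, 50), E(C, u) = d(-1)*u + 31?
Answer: -1/43084 ≈ -2.3210e-5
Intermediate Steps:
W = -48
d(l) = -3 + l
E(C, u) = 31 - 4*u (E(C, u) = (-3 - 1)*u + 31 = -4*u + 31 = 31 - 4*u)
b(y, k) = -164 (b(y, k) = 5 + (31 - 4*50) = 5 + (31 - 200) = 5 - 169 = -164)
1/(b(2983, -2486) + a(40)*((-78 + 371) - 1366)) = 1/(-164 + 40*((-78 + 371) - 1366)) = 1/(-164 + 40*(293 - 1366)) = 1/(-164 + 40*(-1073)) = 1/(-164 - 42920) = 1/(-43084) = -1/43084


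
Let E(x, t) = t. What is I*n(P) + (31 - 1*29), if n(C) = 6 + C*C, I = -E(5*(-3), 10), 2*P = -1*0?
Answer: -58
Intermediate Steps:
P = 0 (P = (-1*0)/2 = (½)*0 = 0)
I = -10 (I = -1*10 = -10)
n(C) = 6 + C²
I*n(P) + (31 - 1*29) = -10*(6 + 0²) + (31 - 1*29) = -10*(6 + 0) + (31 - 29) = -10*6 + 2 = -60 + 2 = -58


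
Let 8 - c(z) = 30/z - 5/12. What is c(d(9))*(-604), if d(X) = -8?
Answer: -22046/3 ≈ -7348.7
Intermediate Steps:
c(z) = 101/12 - 30/z (c(z) = 8 - (30/z - 5/12) = 8 - (-5/12 + 30/z) = 8 + (5/12 - 30/z) = 101/12 - 30/z)
c(d(9))*(-604) = (101/12 - 30/(-8))*(-604) = (101/12 - 30*(-⅛))*(-604) = (101/12 + 15/4)*(-604) = (73/6)*(-604) = -22046/3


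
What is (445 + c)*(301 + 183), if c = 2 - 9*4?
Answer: 198924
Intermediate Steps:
c = -34 (c = 2 - 36 = -34)
(445 + c)*(301 + 183) = (445 - 34)*(301 + 183) = 411*484 = 198924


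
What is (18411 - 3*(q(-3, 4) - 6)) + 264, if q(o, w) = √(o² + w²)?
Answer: 18678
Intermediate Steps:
(18411 - 3*(q(-3, 4) - 6)) + 264 = (18411 - 3*(√((-3)² + 4²) - 6)) + 264 = (18411 - 3*(√(9 + 16) - 6)) + 264 = (18411 - 3*(√25 - 6)) + 264 = (18411 - 3*(5 - 6)) + 264 = (18411 - 3*(-1)) + 264 = (18411 + 3) + 264 = 18414 + 264 = 18678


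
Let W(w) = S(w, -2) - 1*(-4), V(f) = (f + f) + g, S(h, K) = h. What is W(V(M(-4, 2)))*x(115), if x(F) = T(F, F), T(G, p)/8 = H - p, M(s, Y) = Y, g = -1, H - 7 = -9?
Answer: -6552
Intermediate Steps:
H = -2 (H = 7 - 9 = -2)
V(f) = -1 + 2*f (V(f) = (f + f) - 1 = 2*f - 1 = -1 + 2*f)
T(G, p) = -16 - 8*p (T(G, p) = 8*(-2 - p) = -16 - 8*p)
x(F) = -16 - 8*F
W(w) = 4 + w (W(w) = w - 1*(-4) = w + 4 = 4 + w)
W(V(M(-4, 2)))*x(115) = (4 + (-1 + 2*2))*(-16 - 8*115) = (4 + (-1 + 4))*(-16 - 920) = (4 + 3)*(-936) = 7*(-936) = -6552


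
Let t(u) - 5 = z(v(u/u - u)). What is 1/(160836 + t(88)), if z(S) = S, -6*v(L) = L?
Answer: 2/321711 ≈ 6.2168e-6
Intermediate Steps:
v(L) = -L/6
t(u) = 29/6 + u/6 (t(u) = 5 - (u/u - u)/6 = 5 - (1 - u)/6 = 5 + (-⅙ + u/6) = 29/6 + u/6)
1/(160836 + t(88)) = 1/(160836 + (29/6 + (⅙)*88)) = 1/(160836 + (29/6 + 44/3)) = 1/(160836 + 39/2) = 1/(321711/2) = 2/321711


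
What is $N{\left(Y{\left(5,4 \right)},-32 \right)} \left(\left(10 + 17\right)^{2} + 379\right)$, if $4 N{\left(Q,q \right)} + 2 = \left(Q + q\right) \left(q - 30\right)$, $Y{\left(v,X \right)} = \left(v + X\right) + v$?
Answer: $308578$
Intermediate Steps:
$Y{\left(v,X \right)} = X + 2 v$ ($Y{\left(v,X \right)} = \left(X + v\right) + v = X + 2 v$)
$N{\left(Q,q \right)} = - \frac{1}{2} + \frac{\left(-30 + q\right) \left(Q + q\right)}{4}$ ($N{\left(Q,q \right)} = - \frac{1}{2} + \frac{\left(Q + q\right) \left(q - 30\right)}{4} = - \frac{1}{2} + \frac{\left(Q + q\right) \left(-30 + q\right)}{4} = - \frac{1}{2} + \frac{\left(-30 + q\right) \left(Q + q\right)}{4}$)
$N{\left(Y{\left(5,4 \right)},-32 \right)} \left(\left(10 + 17\right)^{2} + 379\right) = \left(- \frac{1}{2} - \frac{15 \left(4 + 2 \cdot 5\right)}{2} - -240 + \frac{\left(-32\right)^{2}}{4} + \frac{1}{4} \left(4 + 2 \cdot 5\right) \left(-32\right)\right) \left(\left(10 + 17\right)^{2} + 379\right) = \left(- \frac{1}{2} - \frac{15 \left(4 + 10\right)}{2} + 240 + \frac{1}{4} \cdot 1024 + \frac{1}{4} \left(4 + 10\right) \left(-32\right)\right) \left(27^{2} + 379\right) = \left(- \frac{1}{2} - 105 + 240 + 256 + \frac{1}{4} \cdot 14 \left(-32\right)\right) \left(729 + 379\right) = \left(- \frac{1}{2} - 105 + 240 + 256 - 112\right) 1108 = \frac{557}{2} \cdot 1108 = 308578$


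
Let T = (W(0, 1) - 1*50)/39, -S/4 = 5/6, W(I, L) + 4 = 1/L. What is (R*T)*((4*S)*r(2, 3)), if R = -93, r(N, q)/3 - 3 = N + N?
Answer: -460040/13 ≈ -35388.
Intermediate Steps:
W(I, L) = -4 + 1/L
r(N, q) = 9 + 6*N (r(N, q) = 9 + 3*(N + N) = 9 + 3*(2*N) = 9 + 6*N)
S = -10/3 (S = -20/6 = -4*⅚ = -10/3 ≈ -3.3333)
T = -53/39 (T = ((-4 + 1/1) - 1*50)/39 = ((-4 + 1) - 50)*(1/39) = (-3 - 50)*(1/39) = -53*1/39 = -53/39 ≈ -1.3590)
(R*T)*((4*S)*r(2, 3)) = (-93*(-53/39))*((4*(-10/3))*(9 + 6*2)) = 1643*(-40*(9 + 12)/3)/13 = 1643*(-40/3*21)/13 = (1643/13)*(-280) = -460040/13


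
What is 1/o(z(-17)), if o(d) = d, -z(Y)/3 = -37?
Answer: 1/111 ≈ 0.0090090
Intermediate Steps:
z(Y) = 111 (z(Y) = -3*(-37) = 111)
1/o(z(-17)) = 1/111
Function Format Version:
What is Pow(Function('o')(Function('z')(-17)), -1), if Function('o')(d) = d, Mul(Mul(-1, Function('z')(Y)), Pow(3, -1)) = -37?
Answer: Rational(1, 111) ≈ 0.0090090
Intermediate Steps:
Function('z')(Y) = 111 (Function('z')(Y) = Mul(-3, -37) = 111)
Pow(Function('o')(Function('z')(-17)), -1) = Pow(111, -1) = Rational(1, 111)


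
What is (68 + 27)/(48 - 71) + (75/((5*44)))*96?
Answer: 7235/253 ≈ 28.597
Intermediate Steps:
(68 + 27)/(48 - 71) + (75/((5*44)))*96 = 95/(-23) + (75/220)*96 = 95*(-1/23) + (75*(1/220))*96 = -95/23 + (15/44)*96 = -95/23 + 360/11 = 7235/253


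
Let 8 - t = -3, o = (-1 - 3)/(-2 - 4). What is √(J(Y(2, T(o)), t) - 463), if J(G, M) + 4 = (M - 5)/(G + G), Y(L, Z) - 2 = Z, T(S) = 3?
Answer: 2*I*√2915/5 ≈ 21.596*I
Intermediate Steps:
o = ⅔ (o = -4/(-6) = -4*(-⅙) = ⅔ ≈ 0.66667)
Y(L, Z) = 2 + Z
t = 11 (t = 8 - 1*(-3) = 8 + 3 = 11)
J(G, M) = -4 + (-5 + M)/(2*G) (J(G, M) = -4 + (M - 5)/(G + G) = -4 + (-5 + M)/((2*G)) = -4 + (-5 + M)*(1/(2*G)) = -4 + (-5 + M)/(2*G))
√(J(Y(2, T(o)), t) - 463) = √((-5 + 11 - 8*(2 + 3))/(2*(2 + 3)) - 463) = √((½)*(-5 + 11 - 8*5)/5 - 463) = √((½)*(⅕)*(-5 + 11 - 40) - 463) = √((½)*(⅕)*(-34) - 463) = √(-17/5 - 463) = √(-2332/5) = 2*I*√2915/5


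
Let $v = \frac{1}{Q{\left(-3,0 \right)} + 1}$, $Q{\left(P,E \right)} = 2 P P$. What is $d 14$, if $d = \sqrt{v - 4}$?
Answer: $\frac{70 i \sqrt{57}}{19} \approx 27.815 i$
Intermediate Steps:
$Q{\left(P,E \right)} = 2 P^{2}$
$v = \frac{1}{19}$ ($v = \frac{1}{2 \left(-3\right)^{2} + 1} = \frac{1}{2 \cdot 9 + 1} = \frac{1}{18 + 1} = \frac{1}{19} \approx 0.052632$)
$d = \frac{5 i \sqrt{57}}{19}$ ($d = \sqrt{\frac{1}{19} - 4} = \sqrt{- \frac{75}{19}} = \frac{5 i \sqrt{57}}{19} \approx 1.9868 i$)
$d 14 = \frac{5 i \sqrt{57}}{19} \cdot 14 = \frac{70 i \sqrt{57}}{19}$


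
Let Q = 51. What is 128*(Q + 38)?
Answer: 11392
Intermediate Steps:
128*(Q + 38) = 128*(51 + 38) = 128*89 = 11392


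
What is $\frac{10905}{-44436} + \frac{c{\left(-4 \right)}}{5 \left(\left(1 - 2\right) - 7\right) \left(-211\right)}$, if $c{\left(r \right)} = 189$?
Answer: $- \frac{6969983}{31253320} \approx -0.22302$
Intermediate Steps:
$\frac{10905}{-44436} + \frac{c{\left(-4 \right)}}{5 \left(\left(1 - 2\right) - 7\right) \left(-211\right)} = \frac{10905}{-44436} + \frac{189}{5 \left(\left(1 - 2\right) - 7\right) \left(-211\right)} = 10905 \left(- \frac{1}{44436}\right) + \frac{189}{5 \left(\left(1 - 2\right) - 7\right) \left(-211\right)} = - \frac{3635}{14812} + \frac{189}{5 \left(-1 - 7\right) \left(-211\right)} = - \frac{3635}{14812} + \frac{189}{5 \left(-8\right) \left(-211\right)} = - \frac{3635}{14812} + \frac{189}{\left(-40\right) \left(-211\right)} = - \frac{3635}{14812} + \frac{189}{8440} = - \frac{6969983}{31253320}$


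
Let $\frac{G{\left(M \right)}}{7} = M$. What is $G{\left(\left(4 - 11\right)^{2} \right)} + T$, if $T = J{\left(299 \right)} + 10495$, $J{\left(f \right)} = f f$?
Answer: $100239$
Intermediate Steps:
$G{\left(M \right)} = 7 M$
$J{\left(f \right)} = f^{2}$
$T = 99896$ ($T = 299^{2} + 10495 = 89401 + 10495 = 99896$)
$G{\left(\left(4 - 11\right)^{2} \right)} + T = 7 \left(4 - 11\right)^{2} + 99896 = 7 \left(-7\right)^{2} + 99896 = 7 \cdot 49 + 99896 = 343 + 99896 = 100239$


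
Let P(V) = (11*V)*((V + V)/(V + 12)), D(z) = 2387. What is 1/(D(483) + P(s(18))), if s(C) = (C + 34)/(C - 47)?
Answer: 1073/2568687 ≈ 0.00041772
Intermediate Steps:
s(C) = (34 + C)/(-47 + C)
P(V) = 22*V²/(12 + V) (P(V) = (11*V)*((2*V)/(12 + V)) = (11*V)*(2*V/(12 + V)) = 22*V²/(12 + V))
1/(D(483) + P(s(18))) = 1/(2387 + 22*((34 + 18)/(-47 + 18))²/(12 + (34 + 18)/(-47 + 18))) = 1/(2387 + 22*(52/(-29))²/(12 + 52/(-29))) = 1/(2387 + 22*(-1/29*52)²/(12 - 1/29*52)) = 1/(2387 + 22*(-52/29)²/(12 - 52/29)) = 1/(2387 + 22*(2704/841)/(296/29)) = 1/(2387 + 22*(2704/841)*(29/296)) = 1/(2387 + 7436/1073) = 1/(2568687/1073) = 1073/2568687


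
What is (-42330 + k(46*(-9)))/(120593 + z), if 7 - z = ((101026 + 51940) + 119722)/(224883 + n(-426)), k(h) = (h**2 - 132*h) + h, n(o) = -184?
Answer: 3432277225/2258202226 ≈ 1.5199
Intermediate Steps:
k(h) = h**2 - 131*h
z = 1300205/224699 (z = 7 - ((101026 + 51940) + 119722)/(224883 - 184) = 7 - (152966 + 119722)/224699 = 7 - 272688/224699 = 1300205/224699 ≈ 5.7864)
(-42330 + k(46*(-9)))/(120593 + z) = (-42330 + (46*(-9))*(-131 + 46*(-9)))/(120593 + 1300205/224699) = (-42330 - 414*(-131 - 414))/(27098426712/224699) = (-42330 - 414*(-545))*(224699/27098426712) = (-42330 + 225630)*(224699/27098426712) = 183300*(224699/27098426712) = 3432277225/2258202226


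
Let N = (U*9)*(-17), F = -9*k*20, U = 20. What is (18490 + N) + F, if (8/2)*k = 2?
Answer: 15340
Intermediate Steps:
k = ½ (k = (¼)*2 = ½ ≈ 0.50000)
F = -90 (F = -9*½*20 = -9/2*20 = -90)
N = -3060 (N = (20*9)*(-17) = 180*(-17) = -3060)
(18490 + N) + F = (18490 - 3060) - 90 = 15430 - 90 = 15340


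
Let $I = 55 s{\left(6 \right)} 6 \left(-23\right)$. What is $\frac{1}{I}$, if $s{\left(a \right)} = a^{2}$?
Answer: $- \frac{1}{273240} \approx -3.6598 \cdot 10^{-6}$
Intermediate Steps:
$I = -273240$ ($I = 55 \cdot 6^{2} \cdot 6 \left(-23\right) = 55 \cdot 36 \left(-138\right) = 1980 \left(-138\right) = -273240$)
$\frac{1}{I} = \frac{1}{-273240} = - \frac{1}{273240}$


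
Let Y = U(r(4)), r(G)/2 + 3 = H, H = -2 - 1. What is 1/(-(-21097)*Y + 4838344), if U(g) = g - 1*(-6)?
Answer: 1/4711762 ≈ 2.1223e-7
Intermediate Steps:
H = -3
r(G) = -12 (r(G) = -6 + 2*(-3) = -6 - 6 = -12)
U(g) = 6 + g (U(g) = g + 6 = 6 + g)
Y = -6 (Y = 6 - 12 = -6)
1/(-(-21097)*Y + 4838344) = 1/(-(-21097)*(-6) + 4838344) = 1/(-1*126582 + 4838344) = 1/(-126582 + 4838344) = 1/4711762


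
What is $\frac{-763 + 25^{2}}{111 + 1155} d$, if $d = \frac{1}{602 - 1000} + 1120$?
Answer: $- \frac{10252457}{83978} \approx -122.09$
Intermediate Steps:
$d = \frac{445759}{398}$ ($d = \frac{1}{-398} + 1120 = - \frac{1}{398} + 1120 = \frac{445759}{398} \approx 1120.0$)
$\frac{-763 + 25^{2}}{111 + 1155} d = \frac{-763 + 25^{2}}{111 + 1155} \cdot \frac{445759}{398} = \frac{-763 + 625}{1266} \cdot \frac{445759}{398} = \left(-138\right) \frac{1}{1266} \cdot \frac{445759}{398} = \left(- \frac{23}{211}\right) \frac{445759}{398} = - \frac{10252457}{83978}$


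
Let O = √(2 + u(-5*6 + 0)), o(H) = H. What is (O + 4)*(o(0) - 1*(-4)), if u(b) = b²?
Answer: 16 + 4*√902 ≈ 136.13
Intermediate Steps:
O = √902 (O = √(2 + (-5*6 + 0)²) = √(2 + (-30 + 0)²) = √(2 + (-30)²) = √(2 + 900) = √902 ≈ 30.033)
(O + 4)*(o(0) - 1*(-4)) = (√902 + 4)*(0 - 1*(-4)) = (4 + √902)*(0 + 4) = (4 + √902)*4 = 16 + 4*√902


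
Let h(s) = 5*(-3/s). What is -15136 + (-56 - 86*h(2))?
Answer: -14547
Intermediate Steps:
h(s) = -15/s
-15136 + (-56 - 86*h(2)) = -15136 + (-56 - (-1290)/2) = -15136 + (-56 - 86*(-15/2)) = -15136 + (-56 + 645) = -15136 + 589 = -14547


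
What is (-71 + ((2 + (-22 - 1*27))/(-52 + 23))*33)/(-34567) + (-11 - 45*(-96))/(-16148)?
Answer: -4311323703/16187449564 ≈ -0.26634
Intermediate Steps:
(-71 + ((2 + (-22 - 1*27))/(-52 + 23))*33)/(-34567) + (-11 - 45*(-96))/(-16148) = (-71 + ((2 + (-22 - 27))/(-29))*33)*(-1/34567) + (-11 + 4320)*(-1/16148) = (-71 + ((2 - 49)*(-1/29))*33)*(-1/34567) + 4309*(-1/16148) = (-71 - 47*(-1/29)*33)*(-1/34567) - 4309/16148 = (-71 + (47/29)*33)*(-1/34567) - 4309/16148 = (-71 + 1551/29)*(-1/34567) - 4309/16148 = -508/29*(-1/34567) - 4309/16148 = 508/1002443 - 4309/16148 = -4311323703/16187449564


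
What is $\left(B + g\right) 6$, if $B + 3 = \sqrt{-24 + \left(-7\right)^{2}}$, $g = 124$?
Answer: $756$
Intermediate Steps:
$B = 2$ ($B = -3 + \sqrt{-24 + \left(-7\right)^{2}} = -3 + \sqrt{-24 + 49} = -3 + \sqrt{25} = -3 + 5 = 2$)
$\left(B + g\right) 6 = \left(2 + 124\right) 6 = 126 \cdot 6 = 756$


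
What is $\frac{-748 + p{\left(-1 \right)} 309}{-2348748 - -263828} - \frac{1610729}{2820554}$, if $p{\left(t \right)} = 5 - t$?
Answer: $- \frac{840340159851}{1470157361420} \approx -0.5716$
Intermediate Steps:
$\frac{-748 + p{\left(-1 \right)} 309}{-2348748 - -263828} - \frac{1610729}{2820554} = \frac{-748 + \left(5 - -1\right) 309}{-2348748 - -263828} - \frac{1610729}{2820554} = \frac{-748 + \left(5 + 1\right) 309}{-2348748 + 263828} - \frac{1610729}{2820554} = \frac{-748 + 6 \cdot 309}{-2084920} - \frac{1610729}{2820554} = \left(-748 + 1854\right) \left(- \frac{1}{2084920}\right) - \frac{1610729}{2820554} = 1106 \left(- \frac{1}{2084920}\right) - \frac{1610729}{2820554} = - \frac{553}{1042460} - \frac{1610729}{2820554} = - \frac{840340159851}{1470157361420}$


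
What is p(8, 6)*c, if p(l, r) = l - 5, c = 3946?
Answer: 11838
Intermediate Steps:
p(l, r) = -5 + l
p(8, 6)*c = (-5 + 8)*3946 = 3*3946 = 11838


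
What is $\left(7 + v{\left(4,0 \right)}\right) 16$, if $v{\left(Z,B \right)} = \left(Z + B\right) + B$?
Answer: $176$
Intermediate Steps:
$v{\left(Z,B \right)} = Z + 2 B$ ($v{\left(Z,B \right)} = \left(B + Z\right) + B = Z + 2 B$)
$\left(7 + v{\left(4,0 \right)}\right) 16 = \left(7 + \left(4 + 2 \cdot 0\right)\right) 16 = \left(7 + \left(4 + 0\right)\right) 16 = \left(7 + 4\right) 16 = 11 \cdot 16 = 176$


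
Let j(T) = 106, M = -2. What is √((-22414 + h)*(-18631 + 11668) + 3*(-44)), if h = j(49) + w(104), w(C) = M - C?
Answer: 15*√693638 ≈ 12493.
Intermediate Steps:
w(C) = -2 - C
h = 0 (h = 106 + (-2 - 1*104) = 106 + (-2 - 104) = 106 - 106 = 0)
√((-22414 + h)*(-18631 + 11668) + 3*(-44)) = √((-22414 + 0)*(-18631 + 11668) + 3*(-44)) = √(-22414*(-6963) - 132) = √(156068682 - 132) = √156068550 = 15*√693638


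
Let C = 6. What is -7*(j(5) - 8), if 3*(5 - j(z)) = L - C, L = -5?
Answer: -14/3 ≈ -4.6667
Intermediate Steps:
j(z) = 26/3 (j(z) = 5 - (-5 - 1*6)/3 = 5 - (-5 - 6)/3 = 5 - 1/3*(-11) = 5 + 11/3 = 26/3)
-7*(j(5) - 8) = -7*(26/3 - 8) = -7*2/3 = -14/3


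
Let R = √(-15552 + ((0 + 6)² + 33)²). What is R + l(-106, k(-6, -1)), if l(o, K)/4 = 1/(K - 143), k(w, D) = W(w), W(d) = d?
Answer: -4/149 + 3*I*√1199 ≈ -0.026846 + 103.88*I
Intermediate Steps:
k(w, D) = w
l(o, K) = 4/(-143 + K) (l(o, K) = 4/(K - 143) = 4/(-143 + K))
R = 3*I*√1199 (R = √(-15552 + (6² + 33)²) = √(-15552 + (36 + 33)²) = √(-15552 + 69²) = √(-15552 + 4761) = √(-10791) = 3*I*√1199 ≈ 103.88*I)
R + l(-106, k(-6, -1)) = 3*I*√1199 + 4/(-143 - 6) = 3*I*√1199 + 4/(-149) = 3*I*√1199 + 4*(-1/149) = 3*I*√1199 - 4/149 = -4/149 + 3*I*√1199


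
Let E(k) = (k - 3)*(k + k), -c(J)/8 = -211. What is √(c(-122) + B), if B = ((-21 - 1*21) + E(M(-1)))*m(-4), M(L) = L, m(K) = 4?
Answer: 4*√97 ≈ 39.395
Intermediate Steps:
c(J) = 1688 (c(J) = -8*(-211) = 1688)
E(k) = 2*k*(-3 + k) (E(k) = (-3 + k)*(2*k) = 2*k*(-3 + k))
B = -136 (B = ((-21 - 1*21) + 2*(-1)*(-3 - 1))*4 = ((-21 - 21) + 2*(-1)*(-4))*4 = (-42 + 8)*4 = -34*4 = -136)
√(c(-122) + B) = √(1688 - 136) = √1552 = 4*√97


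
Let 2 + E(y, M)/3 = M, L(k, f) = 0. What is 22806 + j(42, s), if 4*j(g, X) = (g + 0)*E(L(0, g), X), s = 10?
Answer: 23058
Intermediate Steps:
E(y, M) = -6 + 3*M
j(g, X) = g*(-6 + 3*X)/4 (j(g, X) = ((g + 0)*(-6 + 3*X))/4 = (g*(-6 + 3*X))/4 = g*(-6 + 3*X)/4)
22806 + j(42, s) = 22806 + (¾)*42*(-2 + 10) = 22806 + (¾)*42*8 = 22806 + 252 = 23058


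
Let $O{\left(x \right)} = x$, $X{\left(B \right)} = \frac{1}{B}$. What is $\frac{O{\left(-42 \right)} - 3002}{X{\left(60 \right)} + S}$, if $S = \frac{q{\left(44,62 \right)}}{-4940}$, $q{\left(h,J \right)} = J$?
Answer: $- \frac{45112080}{61} \approx -7.3954 \cdot 10^{5}$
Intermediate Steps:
$S = - \frac{31}{2470}$ ($S = \frac{62}{-4940} = 62 \left(- \frac{1}{4940}\right) = - \frac{31}{2470} \approx -0.012551$)
$\frac{O{\left(-42 \right)} - 3002}{X{\left(60 \right)} + S} = \frac{-42 - 3002}{\frac{1}{60} - \frac{31}{2470}} = - \frac{3044}{\frac{1}{60} - \frac{31}{2470}} = - \frac{3044}{\frac{61}{14820}} = \left(-3044\right) \frac{14820}{61} = - \frac{45112080}{61}$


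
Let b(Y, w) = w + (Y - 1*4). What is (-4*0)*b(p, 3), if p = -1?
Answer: 0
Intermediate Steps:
b(Y, w) = -4 + Y + w (b(Y, w) = w + (Y - 4) = w + (-4 + Y) = -4 + Y + w)
(-4*0)*b(p, 3) = (-4*0)*(-4 - 1 + 3) = 0*(-2) = 0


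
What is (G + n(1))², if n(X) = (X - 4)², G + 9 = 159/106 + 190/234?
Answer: 292681/54756 ≈ 5.3452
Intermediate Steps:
G = -1565/234 (G = -9 + (159/106 + 190/234) = -9 + (159*(1/106) + 190*(1/234)) = -9 + (3/2 + 95/117) = -9 + 541/234 = -1565/234 ≈ -6.6880)
n(X) = (-4 + X)²
(G + n(1))² = (-1565/234 + (-4 + 1)²)² = (-1565/234 + (-3)²)² = (-1565/234 + 9)² = (541/234)² = 292681/54756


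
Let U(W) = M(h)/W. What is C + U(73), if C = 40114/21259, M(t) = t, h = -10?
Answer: 2715732/1551907 ≈ 1.7499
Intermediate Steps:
C = 40114/21259 (C = 40114*(1/21259) = 40114/21259 ≈ 1.8869)
U(W) = -10/W
C + U(73) = 40114/21259 - 10/73 = 2715732/1551907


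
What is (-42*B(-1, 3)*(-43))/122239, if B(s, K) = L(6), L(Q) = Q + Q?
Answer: 21672/122239 ≈ 0.17729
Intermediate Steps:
L(Q) = 2*Q
B(s, K) = 12 (B(s, K) = 2*6 = 12)
(-42*B(-1, 3)*(-43))/122239 = (-42*12*(-43))/122239 = -504*(-43)*(1/122239) = 21672*(1/122239) = 21672/122239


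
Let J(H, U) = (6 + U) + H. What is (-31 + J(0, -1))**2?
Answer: 676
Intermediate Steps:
J(H, U) = 6 + H + U
(-31 + J(0, -1))**2 = (-31 + (6 + 0 - 1))**2 = (-31 + 5)**2 = (-26)**2 = 676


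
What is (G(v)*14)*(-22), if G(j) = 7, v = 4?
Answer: -2156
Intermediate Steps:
(G(v)*14)*(-22) = (7*14)*(-22) = 98*(-22) = -2156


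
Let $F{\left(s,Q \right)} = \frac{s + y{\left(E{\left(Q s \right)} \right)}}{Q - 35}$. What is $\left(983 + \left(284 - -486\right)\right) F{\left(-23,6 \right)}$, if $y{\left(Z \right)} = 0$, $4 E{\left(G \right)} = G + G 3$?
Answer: $\frac{40319}{29} \approx 1390.3$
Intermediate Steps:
$E{\left(G \right)} = G$ ($E{\left(G \right)} = \frac{G + G 3}{4} = \frac{G + 3 G}{4} = \frac{4 G}{4} = G$)
$F{\left(s,Q \right)} = \frac{s}{-35 + Q}$ ($F{\left(s,Q \right)} = \frac{s + 0}{Q - 35} = \frac{s}{-35 + Q}$)
$\left(983 + \left(284 - -486\right)\right) F{\left(-23,6 \right)} = \left(983 + \left(284 - -486\right)\right) \left(- \frac{23}{-35 + 6}\right) = \left(983 + \left(284 + 486\right)\right) \left(- \frac{23}{-29}\right) = \left(983 + 770\right) \left(\left(-23\right) \left(- \frac{1}{29}\right)\right) = 1753 \cdot \frac{23}{29} = \frac{40319}{29}$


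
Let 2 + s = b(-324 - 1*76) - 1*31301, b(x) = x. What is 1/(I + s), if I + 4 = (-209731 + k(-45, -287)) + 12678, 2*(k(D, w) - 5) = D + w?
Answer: -1/228921 ≈ -4.3683e-6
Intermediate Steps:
k(D, w) = 5 + D/2 + w/2 (k(D, w) = 5 + (D + w)/2 = 5 + (D/2 + w/2) = 5 + D/2 + w/2)
s = -31703 (s = -2 + ((-324 - 1*76) - 1*31301) = -2 + ((-324 - 76) - 31301) = -2 + (-400 - 31301) = -2 - 31701 = -31703)
I = -197218 (I = -4 + ((-209731 + (5 + (½)*(-45) + (½)*(-287))) + 12678) = -4 + ((-209731 + (5 - 45/2 - 287/2)) + 12678) = -4 + ((-209731 - 161) + 12678) = -4 + (-209892 + 12678) = -4 - 197214 = -197218)
1/(I + s) = 1/(-197218 - 31703) = 1/(-228921) = -1/228921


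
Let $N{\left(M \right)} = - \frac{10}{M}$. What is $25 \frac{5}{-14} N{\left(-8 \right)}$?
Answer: $- \frac{625}{56} \approx -11.161$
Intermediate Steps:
$25 \frac{5}{-14} N{\left(-8 \right)} = 25 \frac{5}{-14} \left(- \frac{10}{-8}\right) = 25 \cdot 5 \left(- \frac{1}{14}\right) \left(\left(-10\right) \left(- \frac{1}{8}\right)\right) = 25 \left(- \frac{5}{14}\right) \frac{5}{4} = \left(- \frac{125}{14}\right) \frac{5}{4} = - \frac{625}{56}$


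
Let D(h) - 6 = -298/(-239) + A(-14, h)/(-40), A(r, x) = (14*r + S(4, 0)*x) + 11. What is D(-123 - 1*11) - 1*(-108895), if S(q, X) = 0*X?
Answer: 208229939/1912 ≈ 1.0891e+5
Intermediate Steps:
S(q, X) = 0
A(r, x) = 11 + 14*r (A(r, x) = (14*r + 0*x) + 11 = (14*r + 0) + 11 = 14*r + 11 = 11 + 14*r)
D(h) = 22699/1912 (D(h) = 6 + (-298/(-239) + (11 + 14*(-14))/(-40)) = 6 + (-298*(-1/239) + (11 - 196)*(-1/40)) = 6 + (298/239 - 185*(-1/40)) = 6 + (298/239 + 37/8) = 6 + 11227/1912 = 22699/1912)
D(-123 - 1*11) - 1*(-108895) = 22699/1912 - 1*(-108895) = 22699/1912 + 108895 = 208229939/1912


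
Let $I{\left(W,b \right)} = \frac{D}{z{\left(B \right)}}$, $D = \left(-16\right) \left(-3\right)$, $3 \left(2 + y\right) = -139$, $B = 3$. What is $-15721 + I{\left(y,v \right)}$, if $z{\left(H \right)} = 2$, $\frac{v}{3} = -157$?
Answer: $-15697$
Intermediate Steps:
$y = - \frac{145}{3}$ ($y = -2 + \frac{1}{3} \left(-139\right) = -2 - \frac{139}{3} = - \frac{145}{3} \approx -48.333$)
$D = 48$
$v = -471$ ($v = 3 \left(-157\right) = -471$)
$I{\left(W,b \right)} = 24$ ($I{\left(W,b \right)} = \frac{48}{2} = 48 \cdot \frac{1}{2} = 24$)
$-15721 + I{\left(y,v \right)} = -15721 + 24 = -15697$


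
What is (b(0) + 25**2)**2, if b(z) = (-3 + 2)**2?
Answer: 391876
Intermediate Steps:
b(z) = 1 (b(z) = (-1)**2 = 1)
(b(0) + 25**2)**2 = (1 + 25**2)**2 = (1 + 625)**2 = 626**2 = 391876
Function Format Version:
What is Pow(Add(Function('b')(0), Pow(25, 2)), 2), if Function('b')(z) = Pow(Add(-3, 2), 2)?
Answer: 391876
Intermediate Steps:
Function('b')(z) = 1 (Function('b')(z) = Pow(-1, 2) = 1)
Pow(Add(Function('b')(0), Pow(25, 2)), 2) = Pow(Add(1, Pow(25, 2)), 2) = Pow(Add(1, 625), 2) = Pow(626, 2) = 391876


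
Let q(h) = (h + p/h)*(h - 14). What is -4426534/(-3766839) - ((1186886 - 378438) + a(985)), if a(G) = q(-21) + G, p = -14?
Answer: -1017226699836/1255613 ≈ -8.1014e+5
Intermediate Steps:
q(h) = (-14 + h)*(h - 14/h) (q(h) = (h - 14/h)*(h - 14) = (h - 14/h)*(-14 + h) = (-14 + h)*(h - 14/h))
a(G) = 2135/3 + G (a(G) = (-14 + (-21)**2 - 14*(-21) + 196/(-21)) + G = (-14 + 441 + 294 + 196*(-1/21)) + G = (-14 + 441 + 294 - 28/3) + G = 2135/3 + G)
-4426534/(-3766839) - ((1186886 - 378438) + a(985)) = -4426534/(-3766839) - ((1186886 - 378438) + (2135/3 + 985)) = -4426534*(-1/3766839) - (808448 + 5090/3) = 4426534/3766839 - 1*2430434/3 = 4426534/3766839 - 2430434/3 = -1017226699836/1255613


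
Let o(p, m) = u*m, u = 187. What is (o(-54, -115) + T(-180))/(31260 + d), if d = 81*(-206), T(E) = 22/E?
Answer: -1935461/1311660 ≈ -1.4756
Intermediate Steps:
o(p, m) = 187*m
d = -16686
(o(-54, -115) + T(-180))/(31260 + d) = (187*(-115) + 22/(-180))/(31260 - 16686) = (-21505 + 22*(-1/180))/14574 = (-21505 - 11/90)*(1/14574) = -1935461/90*1/14574 = -1935461/1311660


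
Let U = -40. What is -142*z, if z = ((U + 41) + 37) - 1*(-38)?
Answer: -10792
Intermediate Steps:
z = 76 (z = ((-40 + 41) + 37) - 1*(-38) = (1 + 37) + 38 = 38 + 38 = 76)
-142*z = -142*76 = -10792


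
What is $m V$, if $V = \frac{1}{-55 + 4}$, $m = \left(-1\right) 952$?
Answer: $\frac{56}{3} \approx 18.667$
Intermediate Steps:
$m = -952$
$V = - \frac{1}{51}$ ($V = \frac{1}{-51} = - \frac{1}{51} \approx -0.019608$)
$m V = \left(-952\right) \left(- \frac{1}{51}\right) = \frac{56}{3}$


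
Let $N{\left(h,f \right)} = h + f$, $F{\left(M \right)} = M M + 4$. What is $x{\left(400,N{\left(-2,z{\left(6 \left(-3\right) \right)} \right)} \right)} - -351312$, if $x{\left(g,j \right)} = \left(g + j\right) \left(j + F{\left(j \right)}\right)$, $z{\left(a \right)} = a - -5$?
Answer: $433702$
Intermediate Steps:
$F{\left(M \right)} = 4 + M^{2}$ ($F{\left(M \right)} = M^{2} + 4 = 4 + M^{2}$)
$z{\left(a \right)} = 5 + a$ ($z{\left(a \right)} = a + 5 = 5 + a$)
$N{\left(h,f \right)} = f + h$
$x{\left(g,j \right)} = \left(g + j\right) \left(4 + j + j^{2}\right)$ ($x{\left(g,j \right)} = \left(g + j\right) \left(j + \left(4 + j^{2}\right)\right) = \left(g + j\right) \left(4 + j + j^{2}\right)$)
$x{\left(400,N{\left(-2,z{\left(6 \left(-3\right) \right)} \right)} \right)} - -351312 = \left(\left(\left(5 + 6 \left(-3\right)\right) - 2\right)^{2} + 400 \left(\left(5 + 6 \left(-3\right)\right) - 2\right) + 400 \left(4 + \left(\left(5 + 6 \left(-3\right)\right) - 2\right)^{2}\right) + \left(\left(5 + 6 \left(-3\right)\right) - 2\right) \left(4 + \left(\left(5 + 6 \left(-3\right)\right) - 2\right)^{2}\right)\right) - -351312 = \left(\left(\left(5 - 18\right) - 2\right)^{2} + 400 \left(\left(5 - 18\right) - 2\right) + 400 \left(4 + \left(\left(5 - 18\right) - 2\right)^{2}\right) + \left(\left(5 - 18\right) - 2\right) \left(4 + \left(\left(5 - 18\right) - 2\right)^{2}\right)\right) + 351312 = \left(\left(-13 - 2\right)^{2} + 400 \left(-13 - 2\right) + 400 \left(4 + \left(-13 - 2\right)^{2}\right) + \left(-13 - 2\right) \left(4 + \left(-13 - 2\right)^{2}\right)\right) + 351312 = \left(\left(-15\right)^{2} + 400 \left(-15\right) + 400 \left(4 + \left(-15\right)^{2}\right) - 15 \left(4 + \left(-15\right)^{2}\right)\right) + 351312 = \left(225 - 6000 + 400 \left(4 + 225\right) - 15 \left(4 + 225\right)\right) + 351312 = \left(225 - 6000 + 400 \cdot 229 - 3435\right) + 351312 = \left(225 - 6000 + 91600 - 3435\right) + 351312 = 82390 + 351312 = 433702$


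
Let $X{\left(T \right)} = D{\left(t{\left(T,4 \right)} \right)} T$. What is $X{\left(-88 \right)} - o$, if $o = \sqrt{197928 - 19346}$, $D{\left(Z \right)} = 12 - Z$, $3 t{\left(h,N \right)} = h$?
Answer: $- \frac{10912}{3} - \sqrt{178582} \approx -4059.9$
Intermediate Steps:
$t{\left(h,N \right)} = \frac{h}{3}$
$X{\left(T \right)} = T \left(12 - \frac{T}{3}\right)$ ($X{\left(T \right)} = \left(12 - \frac{T}{3}\right) T = T \left(12 - \frac{T}{3}\right)$)
$o = \sqrt{178582} \approx 422.59$
$X{\left(-88 \right)} - o = \frac{1}{3} \left(-88\right) \left(36 - -88\right) - \sqrt{178582} = \frac{1}{3} \left(-88\right) \left(36 + 88\right) - \sqrt{178582} = \frac{1}{3} \left(-88\right) 124 - \sqrt{178582} = - \frac{10912}{3} - \sqrt{178582}$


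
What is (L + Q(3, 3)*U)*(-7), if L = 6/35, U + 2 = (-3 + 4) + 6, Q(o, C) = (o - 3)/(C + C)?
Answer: -6/5 ≈ -1.2000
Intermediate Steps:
Q(o, C) = (-3 + o)/(2*C) (Q(o, C) = (-3 + o)/((2*C)) = (-3 + o)*(1/(2*C)) = (-3 + o)/(2*C))
U = 5 (U = -2 + ((-3 + 4) + 6) = -2 + (1 + 6) = -2 + 7 = 5)
L = 6/35 (L = 6*(1/35) = 6/35 ≈ 0.17143)
(L + Q(3, 3)*U)*(-7) = (6/35 + ((½)*(-3 + 3)/3)*5)*(-7) = (6/35 + ((½)*(⅓)*0)*5)*(-7) = (6/35 + 0*5)*(-7) = (6/35 + 0)*(-7) = (6/35)*(-7) = -6/5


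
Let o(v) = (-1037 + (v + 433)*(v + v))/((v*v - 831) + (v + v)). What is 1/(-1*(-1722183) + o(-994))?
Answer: 985217/1696725082942 ≈ 5.8066e-7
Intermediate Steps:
o(v) = (-1037 + 2*v*(433 + v))/(-831 + v² + 2*v) (o(v) = (-1037 + (433 + v)*(2*v))/((v² - 831) + 2*v) = (-1037 + 2*v*(433 + v))/((-831 + v²) + 2*v) = (-1037 + 2*v*(433 + v))/(-831 + v² + 2*v))
1/(-1*(-1722183) + o(-994)) = 1/(-1*(-1722183) + (-1037 + 2*(-994)² + 866*(-994))/(-831 + (-994)² + 2*(-994))) = 1/(1722183 + (-1037 + 2*988036 - 860804)/(-831 + 988036 - 1988)) = 1/(1722183 + (-1037 + 1976072 - 860804)/985217) = 1/(1722183 + (1/985217)*1114231) = 1/(1722183 + 1114231/985217) = 1/(1696725082942/985217) = 985217/1696725082942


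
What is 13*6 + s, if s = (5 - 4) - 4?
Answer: 75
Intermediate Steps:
s = -3 (s = 1 - 4 = -3)
13*6 + s = 13*6 - 3 = 78 - 3 = 75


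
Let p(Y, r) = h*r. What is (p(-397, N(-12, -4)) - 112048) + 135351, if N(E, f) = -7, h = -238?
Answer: 24969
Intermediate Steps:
p(Y, r) = -238*r
(p(-397, N(-12, -4)) - 112048) + 135351 = (-238*(-7) - 112048) + 135351 = (1666 - 112048) + 135351 = -110382 + 135351 = 24969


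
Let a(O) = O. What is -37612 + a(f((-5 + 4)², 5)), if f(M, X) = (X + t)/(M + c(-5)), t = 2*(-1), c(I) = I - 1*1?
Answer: -188063/5 ≈ -37613.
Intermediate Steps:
c(I) = -1 + I (c(I) = I - 1 = -1 + I)
t = -2
f(M, X) = (-2 + X)/(-6 + M) (f(M, X) = (X - 2)/(M + (-1 - 5)) = (-2 + X)/(M - 6) = (-2 + X)/(-6 + M))
-37612 + a(f((-5 + 4)², 5)) = -37612 + (-2 + 5)/(-6 + (-5 + 4)²) = -37612 + 3/(-6 + (-1)²) = -37612 + 3/(-6 + 1) = -37612 + 3/(-5) = -37612 - ⅕*3 = -37612 - ⅗ = -188063/5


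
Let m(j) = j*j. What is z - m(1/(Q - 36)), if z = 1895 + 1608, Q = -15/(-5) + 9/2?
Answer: 11381243/3249 ≈ 3503.0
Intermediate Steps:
Q = 15/2 (Q = -15*(-⅕) + 9*(½) = 3 + 9/2 = 15/2 ≈ 7.5000)
z = 3503
m(j) = j²
z - m(1/(Q - 36)) = 3503 - (1/(15/2 - 36))² = 3503 - (1/(-57/2))² = 3503 - (-2/57)² = 3503 - 4/3249 = 11381243/3249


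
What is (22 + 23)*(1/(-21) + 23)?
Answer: 7230/7 ≈ 1032.9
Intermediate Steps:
(22 + 23)*(1/(-21) + 23) = 45*(-1/21 + 23) = 45*(482/21) = 7230/7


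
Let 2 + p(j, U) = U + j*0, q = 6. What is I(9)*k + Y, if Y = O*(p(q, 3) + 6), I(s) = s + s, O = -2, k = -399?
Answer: -7196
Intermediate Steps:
p(j, U) = -2 + U (p(j, U) = -2 + (U + j*0) = -2 + (U + 0) = -2 + U)
I(s) = 2*s
Y = -14 (Y = -2*((-2 + 3) + 6) = -2*(1 + 6) = -2*7 = -14)
I(9)*k + Y = (2*9)*(-399) - 14 = 18*(-399) - 14 = -7182 - 14 = -7196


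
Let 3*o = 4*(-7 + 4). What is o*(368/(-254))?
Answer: 736/127 ≈ 5.7953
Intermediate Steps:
o = -4 (o = (4*(-7 + 4))/3 = (4*(-3))/3 = (⅓)*(-12) = -4)
o*(368/(-254)) = -1472/(-254) = -1472*(-1)/254 = -4*(-184/127) = 736/127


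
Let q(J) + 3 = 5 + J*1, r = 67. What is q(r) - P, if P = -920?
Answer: 989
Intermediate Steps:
q(J) = 2 + J (q(J) = -3 + (5 + J*1) = -3 + (5 + J) = 2 + J)
q(r) - P = (2 + 67) - 1*(-920) = 69 + 920 = 989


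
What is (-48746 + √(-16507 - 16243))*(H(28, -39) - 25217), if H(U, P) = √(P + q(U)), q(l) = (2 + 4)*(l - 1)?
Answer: (25217 - √123)*(48746 - 5*I*√1310) ≈ 1.2287e+9 - 4.5615e+6*I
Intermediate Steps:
q(l) = -6 + 6*l (q(l) = 6*(-1 + l) = -6 + 6*l)
H(U, P) = √(-6 + P + 6*U) (H(U, P) = √(P + (-6 + 6*U)) = √(-6 + P + 6*U))
(-48746 + √(-16507 - 16243))*(H(28, -39) - 25217) = (-48746 + √(-16507 - 16243))*(√(-6 - 39 + 6*28) - 25217) = (-48746 + √(-32750))*(√(-6 - 39 + 168) - 25217) = (-48746 + 5*I*√1310)*(√123 - 25217) = (-48746 + 5*I*√1310)*(-25217 + √123)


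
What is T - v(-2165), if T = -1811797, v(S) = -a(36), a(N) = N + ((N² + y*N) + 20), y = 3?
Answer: -1810337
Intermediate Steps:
a(N) = 20 + N² + 4*N (a(N) = N + ((N² + 3*N) + 20) = N + (20 + N² + 3*N) = 20 + N² + 4*N)
v(S) = -1460 (v(S) = -(20 + 36² + 4*36) = -(20 + 1296 + 144) = -1*1460 = -1460)
T - v(-2165) = -1811797 - 1*(-1460) = -1811797 + 1460 = -1810337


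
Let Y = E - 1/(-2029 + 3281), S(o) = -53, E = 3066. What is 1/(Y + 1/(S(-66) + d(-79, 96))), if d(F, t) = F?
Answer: 20658/63337255 ≈ 0.00032616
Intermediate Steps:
Y = 3838631/1252 (Y = 3066 - 1/(-2029 + 3281) = 3066 - 1/1252 = 3838631/1252 ≈ 3066.0)
1/(Y + 1/(S(-66) + d(-79, 96))) = 1/(3838631/1252 + 1/(-53 - 79)) = 1/(3838631/1252 + 1/(-132)) = 1/(3838631/1252 - 1/132) = 1/(63337255/20658) = 20658/63337255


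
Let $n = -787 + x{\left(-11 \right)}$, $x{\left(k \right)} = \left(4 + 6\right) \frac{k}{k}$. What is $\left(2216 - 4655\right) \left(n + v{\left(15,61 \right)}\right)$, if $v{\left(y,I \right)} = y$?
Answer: $1858518$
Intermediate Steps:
$x{\left(k \right)} = 10$ ($x{\left(k \right)} = 10 \cdot 1 = 10$)
$n = -777$ ($n = -787 + 10 = -777$)
$\left(2216 - 4655\right) \left(n + v{\left(15,61 \right)}\right) = \left(2216 - 4655\right) \left(-777 + 15\right) = \left(-2439\right) \left(-762\right) = 1858518$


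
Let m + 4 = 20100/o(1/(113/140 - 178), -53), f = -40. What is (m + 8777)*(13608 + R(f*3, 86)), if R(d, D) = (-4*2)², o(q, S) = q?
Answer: -340017499328/7 ≈ -4.8574e+10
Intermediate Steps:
R(d, D) = 64 (R(d, D) = (-8)² = 64)
m = -24931063/7 (m = -4 + 20100/(1/(113/140 - 178)) = -4 + 20100/(1/(-24807/140)) = -4 + 20100/(-140/24807) = -4 + 20100*(-24807/140) = -4 - 24931035/7 = -24931063/7 ≈ -3.5616e+6)
(m + 8777)*(13608 + R(f*3, 86)) = (-24931063/7 + 8777)*(13608 + 64) = -24869624/7*13672 = -340017499328/7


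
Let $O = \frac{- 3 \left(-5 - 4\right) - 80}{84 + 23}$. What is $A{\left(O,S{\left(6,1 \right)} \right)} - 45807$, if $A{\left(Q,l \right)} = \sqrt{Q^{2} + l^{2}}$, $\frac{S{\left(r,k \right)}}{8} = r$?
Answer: $-45807 + \frac{\sqrt{26381305}}{107} \approx -45759.0$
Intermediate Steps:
$S{\left(r,k \right)} = 8 r$
$O = - \frac{53}{107}$ ($O = \frac{\left(-3\right) \left(-9\right) - 80}{107} = \left(27 - 80\right) \frac{1}{107} = \left(-53\right) \frac{1}{107} = - \frac{53}{107} \approx -0.49533$)
$A{\left(O,S{\left(6,1 \right)} \right)} - 45807 = \sqrt{\left(- \frac{53}{107}\right)^{2} + \left(8 \cdot 6\right)^{2}} - 45807 = \sqrt{\frac{2809}{11449} + 48^{2}} - 45807 = \sqrt{\frac{2809}{11449} + 2304} - 45807 = \sqrt{\frac{26381305}{11449}} - 45807 = \frac{\sqrt{26381305}}{107} - 45807 = -45807 + \frac{\sqrt{26381305}}{107}$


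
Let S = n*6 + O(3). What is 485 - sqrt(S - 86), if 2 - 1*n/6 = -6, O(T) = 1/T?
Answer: 485 - sqrt(1821)/3 ≈ 470.78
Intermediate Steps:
O(T) = 1/T
n = 48 (n = 12 - 6*(-6) = 12 + 36 = 48)
S = 865/3 (S = 48*6 + 1/3 = 288 + 1/3 = 865/3 ≈ 288.33)
485 - sqrt(S - 86) = 485 - sqrt(865/3 - 86) = 485 - sqrt(607/3) = 485 - sqrt(1821)/3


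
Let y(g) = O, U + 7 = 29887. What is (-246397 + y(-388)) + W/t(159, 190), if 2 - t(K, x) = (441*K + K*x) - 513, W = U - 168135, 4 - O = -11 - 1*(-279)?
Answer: -1893852523/7678 ≈ -2.4666e+5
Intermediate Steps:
U = 29880 (U = -7 + 29887 = 29880)
O = -264 (O = 4 - (-11 - 1*(-279)) = 4 - (-11 + 279) = 4 - 1*268 = 4 - 268 = -264)
W = -138255 (W = 29880 - 168135 = -138255)
y(g) = -264
t(K, x) = 515 - 441*K - K*x (t(K, x) = 2 - ((441*K + K*x) - 513) = 2 - (-513 + 441*K + K*x) = 2 + (513 - 441*K - K*x) = 515 - 441*K - K*x)
(-246397 + y(-388)) + W/t(159, 190) = (-246397 - 264) - 138255/(515 - 441*159 - 1*159*190) = -246661 - 138255/(515 - 70119 - 30210) = -246661 - 138255/(-99814) = -246661 - 138255*(-1/99814) = -246661 + 10635/7678 = -1893852523/7678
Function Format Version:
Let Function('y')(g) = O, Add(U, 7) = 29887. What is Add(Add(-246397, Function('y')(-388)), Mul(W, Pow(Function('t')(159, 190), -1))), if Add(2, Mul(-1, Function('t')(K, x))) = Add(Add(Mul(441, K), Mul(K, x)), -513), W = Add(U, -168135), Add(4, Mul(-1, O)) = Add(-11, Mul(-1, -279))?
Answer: Rational(-1893852523, 7678) ≈ -2.4666e+5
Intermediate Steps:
U = 29880 (U = Add(-7, 29887) = 29880)
O = -264 (O = Add(4, Mul(-1, Add(-11, Mul(-1, -279)))) = Add(4, Mul(-1, Add(-11, 279))) = Add(4, Mul(-1, 268)) = Add(4, -268) = -264)
W = -138255 (W = Add(29880, -168135) = -138255)
Function('y')(g) = -264
Function('t')(K, x) = Add(515, Mul(-441, K), Mul(-1, K, x)) (Function('t')(K, x) = Add(2, Mul(-1, Add(Add(Mul(441, K), Mul(K, x)), -513))) = Add(2, Mul(-1, Add(-513, Mul(441, K), Mul(K, x)))) = Add(2, Add(513, Mul(-441, K), Mul(-1, K, x))) = Add(515, Mul(-441, K), Mul(-1, K, x)))
Add(Add(-246397, Function('y')(-388)), Mul(W, Pow(Function('t')(159, 190), -1))) = Add(Add(-246397, -264), Mul(-138255, Pow(Add(515, Mul(-441, 159), Mul(-1, 159, 190)), -1))) = Add(-246661, Mul(-138255, Pow(Add(515, -70119, -30210), -1))) = Add(-246661, Mul(-138255, Pow(-99814, -1))) = Add(-246661, Mul(-138255, Rational(-1, 99814))) = Add(-246661, Rational(10635, 7678)) = Rational(-1893852523, 7678)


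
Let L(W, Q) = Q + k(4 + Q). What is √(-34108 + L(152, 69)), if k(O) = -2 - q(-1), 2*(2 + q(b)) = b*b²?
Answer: I*√136154/2 ≈ 184.5*I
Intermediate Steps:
q(b) = -2 + b³/2 (q(b) = -2 + (b*b²)/2 = -2 + b³/2)
k(O) = ½ (k(O) = -2 - (-2 + (½)*(-1)³) = -2 - (-2 + (½)*(-1)) = -2 - (-2 - ½) = -2 - 1*(-5/2) = -2 + 5/2 = ½)
L(W, Q) = ½ + Q (L(W, Q) = Q + ½ = ½ + Q)
√(-34108 + L(152, 69)) = √(-34108 + (½ + 69)) = √(-34108 + 139/2) = √(-68077/2) = I*√136154/2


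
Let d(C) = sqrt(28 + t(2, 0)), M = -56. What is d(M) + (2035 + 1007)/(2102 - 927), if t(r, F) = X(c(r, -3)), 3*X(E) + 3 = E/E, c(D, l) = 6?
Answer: 3042/1175 + sqrt(246)/3 ≈ 7.8171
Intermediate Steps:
X(E) = -2/3 (X(E) = -1 + (E/E)/3 = -1 + (1/3)*1 = -1 + 1/3 = -2/3)
t(r, F) = -2/3
d(C) = sqrt(246)/3 (d(C) = sqrt(28 - 2/3) = sqrt(82/3) = sqrt(246)/3)
d(M) + (2035 + 1007)/(2102 - 927) = sqrt(246)/3 + (2035 + 1007)/(2102 - 927) = sqrt(246)/3 + 3042/1175 = 3042/1175 + sqrt(246)/3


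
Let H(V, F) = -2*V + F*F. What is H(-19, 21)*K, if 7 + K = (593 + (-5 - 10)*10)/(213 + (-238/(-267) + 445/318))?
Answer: -4808254211/2031053 ≈ -2367.4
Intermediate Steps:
H(V, F) = F² - 2*V (H(V, F) = -2*V + F² = F² - 2*V)
K = -10038109/2031053 (K = -7 + (593 + (-5 - 10)*10)/(213 + (-238/(-267) + 445/318)) = -7 + (593 - 15*10)/(213 + (-238*(-1/267) + 445*(1/318))) = -7 + (593 - 150)/(213 + (238/267 + 445/318)) = -7 + 443/(213 + 21611/9434) = -7 + 443/(2031053/9434) = -7 + 443*(9434/2031053) = -7 + 4179262/2031053 = -10038109/2031053 ≈ -4.9423)
H(-19, 21)*K = (21² - 2*(-19))*(-10038109/2031053) = (441 + 38)*(-10038109/2031053) = 479*(-10038109/2031053) = -4808254211/2031053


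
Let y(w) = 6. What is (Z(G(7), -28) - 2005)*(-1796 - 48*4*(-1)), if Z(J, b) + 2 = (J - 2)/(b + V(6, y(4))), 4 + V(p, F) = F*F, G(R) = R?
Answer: 3217223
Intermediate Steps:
V(p, F) = -4 + F² (V(p, F) = -4 + F*F = -4 + F²)
Z(J, b) = -2 + (-2 + J)/(32 + b) (Z(J, b) = -2 + (J - 2)/(b + (-4 + 6²)) = -2 + (-2 + J)/(b + (-4 + 36)) = -2 + (-2 + J)/(b + 32) = -2 + (-2 + J)/(32 + b))
(Z(G(7), -28) - 2005)*(-1796 - 48*4*(-1)) = ((-66 + 7 - 2*(-28))/(32 - 28) - 2005)*(-1796 - 48*4*(-1)) = ((-66 + 7 + 56)/4 - 2005)*(-1796 - 16*12*(-1)) = ((¼)*(-3) - 2005)*(-1796 - 192*(-1)) = (-¾ - 2005)*(-1796 + 192) = -8023/4*(-1604) = 3217223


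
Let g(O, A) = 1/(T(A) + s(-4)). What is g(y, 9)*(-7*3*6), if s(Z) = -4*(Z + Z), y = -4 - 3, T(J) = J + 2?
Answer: -126/43 ≈ -2.9302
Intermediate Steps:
T(J) = 2 + J
y = -7
s(Z) = -8*Z
g(O, A) = 1/(34 + A) (g(O, A) = 1/((2 + A) - 8*(-4)) = 1/((2 + A) + 32) = 1/(34 + A))
g(y, 9)*(-7*3*6) = (-7*3*6)/(34 + 9) = (-21*6)/43 = (1/43)*(-126) = -126/43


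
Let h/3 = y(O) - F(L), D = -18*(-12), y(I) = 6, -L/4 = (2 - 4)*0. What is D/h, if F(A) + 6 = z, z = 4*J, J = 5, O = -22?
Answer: -9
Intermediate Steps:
L = 0 (L = -4*(2 - 4)*0 = -(-8)*0 = -4*0 = 0)
z = 20 (z = 4*5 = 20)
D = 216
F(A) = 14 (F(A) = -6 + 20 = 14)
h = -24 (h = 3*(6 - 1*14) = 3*(6 - 14) = 3*(-8) = -24)
D/h = 216/(-24) = 216*(-1/24) = -9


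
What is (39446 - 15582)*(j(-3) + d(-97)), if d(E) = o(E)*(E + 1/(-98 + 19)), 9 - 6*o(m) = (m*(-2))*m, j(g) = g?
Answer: -1721686774600/237 ≈ -7.2645e+9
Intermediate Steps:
o(m) = 3/2 + m²/3 (o(m) = 3/2 - m*(-2)*m/6 = 3/2 - (-2*m)*m/6 = 3/2 - (-1)*m²/3 = 3/2 + m²/3)
d(E) = (-1/79 + E)*(3/2 + E²/3) (d(E) = (3/2 + E²/3)*(E + 1/(-98 + 19)) = (3/2 + E²/3)*(E + 1/(-79)) = (3/2 + E²/3)*(E - 1/79) = (3/2 + E²/3)*(-1/79 + E) = (-1/79 + E)*(3/2 + E²/3))
(39446 - 15582)*(j(-3) + d(-97)) = (39446 - 15582)*(-3 + (-1 + 79*(-97))*(9 + 2*(-97)²)/474) = 23864*(-3 + (-1 - 7663)*(9 + 2*9409)/474) = 23864*(-3 + (1/474)*(-7664)*(9 + 18818)) = 23864*(-3 + (1/474)*(-7664)*18827) = 23864*(-3 - 72145064/237) = 23864*(-72145775/237) = -1721686774600/237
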